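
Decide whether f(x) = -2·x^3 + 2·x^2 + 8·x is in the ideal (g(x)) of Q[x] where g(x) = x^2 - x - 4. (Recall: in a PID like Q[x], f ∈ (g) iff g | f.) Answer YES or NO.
YES

In Q[x] the ideal (g) consists of all multiples of g, so f ∈ (g) iff g | f, i.e. iff the remainder of f on division by g is 0. Divide f by g (g is monic, so eliminate the leading term of the running remainder at each step):
  leading term -2·x^3: subtract (-2·x)·g(x) = -2·x^3 + 2·x^2 + 8·x, leaving 0
The remainder is 0, so f(x) = g(x) · h(x) with h(x) = -2·x. Hence g | f, i.e. f ∈ (g).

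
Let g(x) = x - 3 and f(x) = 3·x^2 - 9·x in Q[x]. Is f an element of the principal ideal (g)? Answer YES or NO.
In Q[x] the ideal (g) consists of all multiples of g, so f ∈ (g) iff g | f, i.e. iff the remainder of f on division by g is 0. Divide f by g (g is monic, so eliminate the leading term of the running remainder at each step):
  leading term 3·x^2: subtract (3·x)·g(x) = 3·x^2 - 9·x, leaving 0
The remainder is 0, so f(x) = g(x) · h(x) with h(x) = 3·x. Hence g | f, i.e. f ∈ (g).

Final answer: YES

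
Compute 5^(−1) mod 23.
Apply the extended Euclidean algorithm to (23, 5), tracking rows (r, s, t) with s·23 + t·5 = r. Each division r_prev = q·r_cur + r_new produces the new row as (previous row) − q·(current row):
  row A: (23, 1, 0)   [1·23 + 0·5 = 23]
  row B: (5, 0, 1)   [0·23 + 1·5 = 5]
  23 = 4·5 + 3   → row C = row A − 4·row B = (3, 1, −4)   [check: 1·23 − 4·5 = 3]
  5 = 1·3 + 2   → row D = row B − 1·row C = (2, −1, 5)   [check: −1·23 + 5·5 = 2]
  3 = 1·2 + 1   → row E = row C − 1·row D = (1, 2, −9)   [check: 2·23 − 9·5 = 1]
  2 = 2·1 + 0   → remainder 0, stop. gcd = 1 (last nonzero row E).
The gcd is 1, so 5 is invertible mod 23. The last nonzero row gives 2·23 − 9·5 = 1, so t = −9. So 5^(−1) ≡ −9 ≡ 14 (mod 23). Verify: 5 · 14 = 70 ≡ 1 (mod 23). ✓

Final answer: 5^(−1) ≡ 14 (mod 23)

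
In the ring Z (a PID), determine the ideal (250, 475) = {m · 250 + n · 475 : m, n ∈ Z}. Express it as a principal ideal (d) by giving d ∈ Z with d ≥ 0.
(250, 475) = (25); d = 25

In the PID Z, (a, b) is generated by gcd(a, b). Compute gcd(475, 250) with the extended Euclidean algorithm, tracking rows (r, s, t) with s·475 + t·250 = r:
  row A: (475, 1, 0)   [1·475 + 0·250 = 475]
  row B: (250, 0, 1)   [0·475 + 1·250 = 250]
  475 = 1·250 + 225   → row C = row A − 1·row B = (225, 1, −1)   [check: 1·475 − 1·250 = 225]
  250 = 1·225 + 25   → row D = row B − 1·row C = (25, −1, 2)   [check: −1·475 + 2·250 = 25]
  225 = 9·25 + 0   → remainder 0, stop. gcd = 25 (last nonzero row D).
So gcd(250, 475) = 25, with Bézout identity −1·475 + 2·250 = 25. Containment (⊇): the Bézout identity exhibits 25 as an element of (250, 475), giving (25) ⊆ (250, 475). Containment (⊆): since 25 | 250 and 25 | 475 (250 = 25·10, 475 = 25·19), every Z-linear combination of 250 and 475 is divisible by 25, so (250, 475) ⊆ (25). Therefore (250, 475) = (25), d = 25.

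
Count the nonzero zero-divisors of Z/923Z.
Z/923Z has 82 nonzero zero-divisors

In Z/923Z each nonzero element is either a unit (gcd with 923 is 1) or a zero-divisor (gcd > 1). The number of units is φ(923): factorise 923 = 13 · 71, so φ(923) = (13 − 1) · (71 − 1) = 12 · 70 = 840. The nonzero elements number 923 − 1 = 922. Hence the nonzero zero-divisors number 922 − 840 = 82.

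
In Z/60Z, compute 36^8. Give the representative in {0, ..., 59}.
Use repeated squaring. Binary(8) = 1000. Walk through the bits of the exponent 8 left-to-right: at each bit after the leading one, square the running value, then multiply by 36 if the bit is 1 (always reducing mod 60):
  bit 1 = 1 (leading): start with 36.
  bit 2 = 0: square 36^2 = 1296 ≡ 36 (mod 60).
  bit 3 = 0: square 36^2 = 1296 ≡ 36 (mod 60).
  bit 4 = 0: square 36^2 = 1296 ≡ 36 (mod 60).
Final value: 36^8 ≡ 36 (mod 60).

Final answer: 36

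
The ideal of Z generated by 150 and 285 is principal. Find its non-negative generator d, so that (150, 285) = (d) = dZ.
In the PID Z, (a, b) is generated by gcd(a, b). Compute gcd(285, 150) with the extended Euclidean algorithm, tracking rows (r, s, t) with s·285 + t·150 = r:
  row A: (285, 1, 0)   [1·285 + 0·150 = 285]
  row B: (150, 0, 1)   [0·285 + 1·150 = 150]
  285 = 1·150 + 135   → row C = row A − 1·row B = (135, 1, −1)   [check: 1·285 − 1·150 = 135]
  150 = 1·135 + 15   → row D = row B − 1·row C = (15, −1, 2)   [check: −1·285 + 2·150 = 15]
  135 = 9·15 + 0   → remainder 0, stop. gcd = 15 (last nonzero row D).
So gcd(150, 285) = 15, with Bézout identity −1·285 + 2·150 = 15. Containment (⊇): the Bézout identity exhibits 15 as an element of (150, 285), giving (15) ⊆ (150, 285). Containment (⊆): since 15 | 150 and 15 | 285 (150 = 15·10, 285 = 15·19), every Z-linear combination of 150 and 285 is divisible by 15, so (150, 285) ⊆ (15). Therefore (150, 285) = (15), d = 15.

Final answer: (150, 285) = (15); d = 15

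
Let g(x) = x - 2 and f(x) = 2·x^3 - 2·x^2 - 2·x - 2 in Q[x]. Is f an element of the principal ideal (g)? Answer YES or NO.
NO

In Q[x] the ideal (g) consists of all multiples of g, so f ∈ (g) iff g | f, i.e. iff the remainder of f on division by g is 0. Divide f by g (g is monic, so eliminate the leading term of the running remainder at each step):
  leading term 2·x^3: subtract (2·x^2)·g(x) = 2·x^3 - 4·x^2, leaving 2·x^2 - 2·x - 2
  leading term 2·x^2: subtract (2·x)·g(x) = 2·x^2 - 4·x, leaving 2·x - 2
  leading term 2·x: subtract (2)·g(x) = 2·x - 4, leaving 2
The remainder r(x) = 2 ≠ 0 (and deg r < deg g), so g ∤ f, i.e. f ∉ (g).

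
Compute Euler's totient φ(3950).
φ is multiplicative, with φ(p^e) = p^e − p^(e−1). Factorise 3950 = 2 · 5^2 · 79. Then
  φ(3950) = (2 − 1) · (5^2 − 5^1) · (79 − 1) = 1 · 20 · 78 = 1560.

Final answer: φ(3950) = 1560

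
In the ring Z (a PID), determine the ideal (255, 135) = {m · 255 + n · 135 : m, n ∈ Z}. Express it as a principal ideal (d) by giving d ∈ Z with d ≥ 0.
(255, 135) = (15); d = 15

In the PID Z, (a, b) is generated by gcd(a, b). Compute gcd(255, 135) with the extended Euclidean algorithm, tracking rows (r, s, t) with s·255 + t·135 = r:
  row A: (255, 1, 0)   [1·255 + 0·135 = 255]
  row B: (135, 0, 1)   [0·255 + 1·135 = 135]
  255 = 1·135 + 120   → row C = row A − 1·row B = (120, 1, −1)   [check: 1·255 − 1·135 = 120]
  135 = 1·120 + 15   → row D = row B − 1·row C = (15, −1, 2)   [check: −1·255 + 2·135 = 15]
  120 = 8·15 + 0   → remainder 0, stop. gcd = 15 (last nonzero row D).
So gcd(255, 135) = 15, with Bézout identity −1·255 + 2·135 = 15. Containment (⊇): the Bézout identity exhibits 15 as an element of (255, 135), giving (15) ⊆ (255, 135). Containment (⊆): since 15 | 255 and 15 | 135 (255 = 15·17, 135 = 15·9), every Z-linear combination of 255 and 135 is divisible by 15, so (255, 135) ⊆ (15). Therefore (255, 135) = (15), d = 15.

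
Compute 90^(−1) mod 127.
90^(−1) ≡ 24 (mod 127)

Apply the extended Euclidean algorithm to (127, 90), tracking rows (r, s, t) with s·127 + t·90 = r. Each division r_prev = q·r_cur + r_new produces the new row as (previous row) − q·(current row):
  row A: (127, 1, 0)   [1·127 + 0·90 = 127]
  row B: (90, 0, 1)   [0·127 + 1·90 = 90]
  127 = 1·90 + 37   → row C = row A − 1·row B = (37, 1, −1)   [check: 1·127 − 1·90 = 37]
  90 = 2·37 + 16   → row D = row B − 2·row C = (16, −2, 3)   [check: −2·127 + 3·90 = 16]
  37 = 2·16 + 5   → row E = row C − 2·row D = (5, 5, −7)   [check: 5·127 − 7·90 = 5]
  16 = 3·5 + 1   → row F = row D − 3·row E = (1, −17, 24)   [check: −17·127 + 24·90 = 1]
  5 = 5·1 + 0   → remainder 0, stop. gcd = 1 (last nonzero row F).
The gcd is 1, so 90 is invertible mod 127. The last nonzero row gives −17·127 + 24·90 = 1, so t = 24. So 90^(−1) ≡ 24 (mod 127). Verify: 90 · 24 = 2160 ≡ 1 (mod 127). ✓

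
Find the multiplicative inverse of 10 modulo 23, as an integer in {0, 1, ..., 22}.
10^(−1) ≡ 7 (mod 23)

Apply the extended Euclidean algorithm to (23, 10), tracking rows (r, s, t) with s·23 + t·10 = r. Each division r_prev = q·r_cur + r_new produces the new row as (previous row) − q·(current row):
  row A: (23, 1, 0)   [1·23 + 0·10 = 23]
  row B: (10, 0, 1)   [0·23 + 1·10 = 10]
  23 = 2·10 + 3   → row C = row A − 2·row B = (3, 1, −2)   [check: 1·23 − 2·10 = 3]
  10 = 3·3 + 1   → row D = row B − 3·row C = (1, −3, 7)   [check: −3·23 + 7·10 = 1]
  3 = 3·1 + 0   → remainder 0, stop. gcd = 1 (last nonzero row D).
The gcd is 1, so 10 is invertible mod 23. The last nonzero row gives −3·23 + 7·10 = 1, so t = 7. So 10^(−1) ≡ 7 (mod 23). Verify: 10 · 7 = 70 ≡ 1 (mod 23). ✓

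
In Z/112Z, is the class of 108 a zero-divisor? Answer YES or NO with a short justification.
gcd(108, 112) = 4 > 1, so 108 is not a unit in Z/112Z. In Z/nZ every nonzero non-unit is a zero-divisor: explicitly, take b = 112/gcd = 28 ≠ 0 (mod 112); then 108·28 = 3024 = 27·112, i.e. 108·28 ≡ 0 (mod 112). So 108 is a zero-divisor.

Final answer: YES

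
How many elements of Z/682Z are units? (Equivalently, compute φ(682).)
Z/682Z has φ(682) = 300 units

An element a ∈ Z/682Z is a unit iff gcd(a, 682) = 1, so the number of units is φ(682). φ is multiplicative, with φ(p^e) = p^e − p^(e−1). Factorise 682 = 2 · 11 · 31. Then
  φ(682) = (2 − 1) · (11 − 1) · (31 − 1) = 1 · 10 · 30 = 300.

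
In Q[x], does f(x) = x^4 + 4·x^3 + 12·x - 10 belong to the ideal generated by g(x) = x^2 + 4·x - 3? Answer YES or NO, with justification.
NO

In Q[x] the ideal (g) consists of all multiples of g, so f ∈ (g) iff g | f, i.e. iff the remainder of f on division by g is 0. Divide f by g (g is monic, so eliminate the leading term of the running remainder at each step):
  leading term x^4: subtract (x^2)·g(x) = x^4 + 4·x^3 - 3·x^2, leaving 3·x^2 + 12·x - 10
  leading term 3·x^2: subtract (3)·g(x) = 3·x^2 + 12·x - 9, leaving -1
The remainder r(x) = -1 ≠ 0 (and deg r < deg g), so g ∤ f, i.e. f ∉ (g).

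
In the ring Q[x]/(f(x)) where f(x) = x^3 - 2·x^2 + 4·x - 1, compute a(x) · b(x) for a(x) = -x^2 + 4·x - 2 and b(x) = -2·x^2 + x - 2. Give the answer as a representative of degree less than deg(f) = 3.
a · b ≡ -8·x^2 + 12·x - 1 (mod f(x))

First multiply in Q[x] without reducing: a · b = 2·x^4 - 9·x^3 + 10·x^2 - 10·x + 4. Now divide by f(x) = x^3 - 2·x^2 + 4·x - 1, eliminating the leading term at each step:
  leading term 2·x^4: subtract (2·x)·f(x) = 2·x^4 - 4·x^3 + 8·x^2 - 2·x, leaving -5·x^3 + 2·x^2 - 8·x + 4
  leading term -5·x^3: subtract (-5)·f(x) = -5·x^3 + 10·x^2 - 20·x + 5, leaving -8·x^2 + 12·x - 1
The degree is now < 3, so this is the remainder. Hence a · b ≡ -8·x^2 + 12·x - 1 in Q[x]/(f).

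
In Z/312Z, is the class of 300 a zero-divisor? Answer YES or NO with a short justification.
gcd(300, 312) = 12 > 1, so 300 is not a unit in Z/312Z. In Z/nZ every nonzero non-unit is a zero-divisor: explicitly, take b = 312/gcd = 26 ≠ 0 (mod 312); then 300·26 = 7800 = 25·312, i.e. 300·26 ≡ 0 (mod 312). So 300 is a zero-divisor.

Final answer: YES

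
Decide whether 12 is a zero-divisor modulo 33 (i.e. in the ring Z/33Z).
YES

gcd(12, 33) = 3 > 1, so 12 is not a unit in Z/33Z. In Z/nZ every nonzero non-unit is a zero-divisor: explicitly, take b = 33/gcd = 11 ≠ 0 (mod 33); then 12·11 = 132 = 4·33, i.e. 12·11 ≡ 0 (mod 33). So 12 is a zero-divisor.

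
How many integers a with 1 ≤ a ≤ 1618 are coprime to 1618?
808

The number of a ∈ {1, ..., 1618} with gcd(a, 1618) = 1 is by definition Euler's totient φ(1618). φ is multiplicative, with φ(p^e) = p^e − p^(e−1). Factorise 1618 = 2 · 809. Then
  φ(1618) = (2 − 1) · (809 − 1) = 1 · 808 = 808.
So there are 808 such integers.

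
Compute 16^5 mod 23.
Use repeated squaring. Binary(5) = 101. Walk through the bits of the exponent 5 left-to-right: at each bit after the leading one, square the running value, then multiply by 16 if the bit is 1 (always reducing mod 23):
  bit 1 = 1 (leading): start with 16.
  bit 2 = 0: square 16^2 = 256 ≡ 3 (mod 23).
  bit 3 = 1: square 3^2 = 9; bit is 1, so multiply 9·16 = 144 ≡ 6 (mod 23).
Final value: 16^5 ≡ 6 (mod 23).

Final answer: 6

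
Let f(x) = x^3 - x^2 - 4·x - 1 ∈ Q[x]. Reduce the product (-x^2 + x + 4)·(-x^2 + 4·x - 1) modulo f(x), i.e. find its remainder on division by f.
a · b ≡ x^2 - 8 (mod f(x))

First multiply in Q[x] without reducing: a · b = x^4 - 5·x^3 + x^2 + 15·x - 4. Now divide by f(x) = x^3 - x^2 - 4·x - 1, eliminating the leading term at each step:
  leading term x^4: subtract (x)·f(x) = x^4 - x^3 - 4·x^2 - x, leaving -4·x^3 + 5·x^2 + 16·x - 4
  leading term -4·x^3: subtract (-4)·f(x) = -4·x^3 + 4·x^2 + 16·x + 4, leaving x^2 - 8
The degree is now < 3, so this is the remainder. Hence a · b ≡ x^2 - 8 in Q[x]/(f).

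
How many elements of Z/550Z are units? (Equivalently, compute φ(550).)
Z/550Z has φ(550) = 200 units

An element a ∈ Z/550Z is a unit iff gcd(a, 550) = 1, so the number of units is φ(550). φ is multiplicative, with φ(p^e) = p^e − p^(e−1). Factorise 550 = 2 · 5^2 · 11. Then
  φ(550) = (2 − 1) · (5^2 − 5^1) · (11 − 1) = 1 · 20 · 10 = 200.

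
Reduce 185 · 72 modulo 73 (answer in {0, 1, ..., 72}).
34

Reduce the factors first: 185 ≡ 39 (mod 73), so 185 · 72 ≡ 39 · 72 (mod 73). 39 · 72 = 2808. Dividing by 73: 2808 = 38·73 + 34. So (185 · 72) mod 73 = 34.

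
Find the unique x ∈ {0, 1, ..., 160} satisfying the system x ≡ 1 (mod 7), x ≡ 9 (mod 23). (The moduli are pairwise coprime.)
x ≡ 78 (mod 161); the representative in [0, 161) is 78

The moduli 7, 23 are pairwise coprime, so by the CRT there is a unique solution mod 7·23 = 161.
Solve by successive substitution. Start with x ≡ 1 (mod 7).
  Combine with x ≡ 9 (mod 23): write x = 1 + 7·t and require 1 + 7·t ≡ 9 (mod 23), i.e. 7·t ≡ 9 − 1 ≡ 8 (mod 23). Since 7^(−1) ≡ 10 (mod 23), t ≡ 10·8 ≡ 11 (mod 23). So x ≡ 1 + 7·11 = 78 (mod 161).
Unique solution in [0, 161): x = 78.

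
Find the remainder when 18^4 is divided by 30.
Use repeated squaring. Binary(4) = 100. Walk through the bits of the exponent 4 left-to-right: at each bit after the leading one, square the running value, then multiply by 18 if the bit is 1 (always reducing mod 30):
  bit 1 = 1 (leading): start with 18.
  bit 2 = 0: square 18^2 = 324 ≡ 24 (mod 30).
  bit 3 = 0: square 24^2 = 576 ≡ 6 (mod 30).
Final value: 18^4 ≡ 6 (mod 30).

Final answer: 6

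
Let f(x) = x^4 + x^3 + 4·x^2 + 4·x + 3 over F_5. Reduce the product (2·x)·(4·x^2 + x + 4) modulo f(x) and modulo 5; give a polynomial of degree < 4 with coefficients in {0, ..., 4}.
a · b ≡ 3·x^3 + 2·x^2 + 3·x (mod f(x))

Multiply as integer polynomials: a · b = 8·x^3 + 2·x^2 + 8·x. Reducing coefficients mod 5: a · b ≡ 3·x^3 + 2·x^2 + 3·x. This already has degree < 4, so no reduction by f is needed. Hence a · b ≡ 3·x^3 + 2·x^2 + 3·x in F_5[x]/(f).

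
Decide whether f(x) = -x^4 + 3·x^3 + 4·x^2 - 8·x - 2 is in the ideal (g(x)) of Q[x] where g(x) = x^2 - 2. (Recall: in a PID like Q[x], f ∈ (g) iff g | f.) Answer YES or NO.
NO

In Q[x] the ideal (g) consists of all multiples of g, so f ∈ (g) iff g | f, i.e. iff the remainder of f on division by g is 0. Divide f by g (g is monic, so eliminate the leading term of the running remainder at each step):
  leading term -x^4: subtract (-x^2)·g(x) = -x^4 + 2·x^2, leaving 3·x^3 + 2·x^2 - 8·x - 2
  leading term 3·x^3: subtract (3·x)·g(x) = 3·x^3 - 6·x, leaving 2·x^2 - 2·x - 2
  leading term 2·x^2: subtract (2)·g(x) = 2·x^2 - 4, leaving 2 - 2·x
The remainder r(x) = 2 - 2·x ≠ 0 (and deg r < deg g), so g ∤ f, i.e. f ∉ (g).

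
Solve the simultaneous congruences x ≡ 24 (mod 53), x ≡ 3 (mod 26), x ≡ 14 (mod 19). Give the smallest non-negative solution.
The moduli 53, 26, 19 are pairwise coprime, so by the CRT there is a unique solution mod 53·26·19 = 26182.
Solve by successive substitution. Start with x ≡ 24 (mod 53).
  Combine with x ≡ 3 (mod 26): write x = 24 + 53·t and require 24 + 53·t ≡ 3 (mod 26), i.e. 53·t ≡ 3 − 24 ≡ 5 (mod 26). Since 53^(−1) ≡ 1 (mod 26) (53 ≡ 1 (mod 26)), t ≡ 1·5 ≡ 5 (mod 26). So x ≡ 24 + 53·5 = 289 (mod 1378).
  Combine with x ≡ 14 (mod 19): write x = 289 + 1378·t and require 289 + 1378·t ≡ 14 (mod 19), i.e. 1378·t ≡ 14 − 289 ≡ 10 (mod 19). Since 1378^(−1) ≡ 2 (mod 19) (1378 ≡ 10 (mod 19)), t ≡ 2·10 ≡ 1 (mod 19). So x ≡ 289 + 1378·1 = 1667 (mod 26182).
Unique solution in [0, 26182): x = 1667.

Final answer: x ≡ 1667 (mod 26182); the representative in [0, 26182) is 1667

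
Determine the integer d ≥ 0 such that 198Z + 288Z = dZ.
In the PID Z, (a, b) is generated by gcd(a, b). Compute gcd(288, 198) with the extended Euclidean algorithm, tracking rows (r, s, t) with s·288 + t·198 = r:
  row A: (288, 1, 0)   [1·288 + 0·198 = 288]
  row B: (198, 0, 1)   [0·288 + 1·198 = 198]
  288 = 1·198 + 90   → row C = row A − 1·row B = (90, 1, −1)   [check: 1·288 − 1·198 = 90]
  198 = 2·90 + 18   → row D = row B − 2·row C = (18, −2, 3)   [check: −2·288 + 3·198 = 18]
  90 = 5·18 + 0   → remainder 0, stop. gcd = 18 (last nonzero row D).
So gcd(198, 288) = 18, with Bézout identity −2·288 + 3·198 = 18. Containment (⊇): the Bézout identity exhibits 18 as an element of (198, 288), giving (18) ⊆ (198, 288). Containment (⊆): since 18 | 198 and 18 | 288 (198 = 18·11, 288 = 18·16), every Z-linear combination of 198 and 288 is divisible by 18, so (198, 288) ⊆ (18). Therefore (198, 288) = (18), d = 18.

Final answer: (198, 288) = (18); d = 18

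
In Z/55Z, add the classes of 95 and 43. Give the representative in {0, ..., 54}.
28

Reduce the summands first: 95 ≡ 40 (mod 55), so 95 + 43 ≡ 40 + 43 (mod 55). 40 + 43 = 83; 83 = 1·55 + 28, so (95 + 43) mod 55 = 28.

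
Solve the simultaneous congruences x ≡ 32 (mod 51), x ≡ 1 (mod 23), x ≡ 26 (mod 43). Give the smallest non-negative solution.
The moduli 51, 23, 43 are pairwise coprime, so by the CRT there is a unique solution mod 51·23·43 = 50439.
Solve by successive substitution. Start with x ≡ 32 (mod 51).
  Combine with x ≡ 1 (mod 23): write x = 32 + 51·t and require 32 + 51·t ≡ 1 (mod 23), i.e. 51·t ≡ 1 − 32 ≡ 15 (mod 23). Since 51^(−1) ≡ 14 (mod 23) (51 ≡ 5 (mod 23)), t ≡ 14·15 ≡ 3 (mod 23). So x ≡ 32 + 51·3 = 185 (mod 1173).
  Combine with x ≡ 26 (mod 43): write x = 185 + 1173·t and require 185 + 1173·t ≡ 26 (mod 43), i.e. 1173·t ≡ 26 − 185 ≡ 13 (mod 43). Since 1173^(−1) ≡ 18 (mod 43) (1173 ≡ 12 (mod 43)), t ≡ 18·13 ≡ 19 (mod 43). So x ≡ 185 + 1173·19 = 22472 (mod 50439).
Unique solution in [0, 50439): x = 22472.

Final answer: x ≡ 22472 (mod 50439); the representative in [0, 50439) is 22472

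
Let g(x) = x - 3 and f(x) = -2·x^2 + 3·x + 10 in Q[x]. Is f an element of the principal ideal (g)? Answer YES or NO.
In Q[x] the ideal (g) consists of all multiples of g, so f ∈ (g) iff g | f, i.e. iff the remainder of f on division by g is 0. Divide f by g (g is monic, so eliminate the leading term of the running remainder at each step):
  leading term -2·x^2: subtract (-2·x)·g(x) = -2·x^2 + 6·x, leaving 10 - 3·x
  leading term -3·x: subtract (-3)·g(x) = 9 - 3·x, leaving 1
The remainder r(x) = 1 ≠ 0 (and deg r < deg g), so g ∤ f, i.e. f ∉ (g).

Final answer: NO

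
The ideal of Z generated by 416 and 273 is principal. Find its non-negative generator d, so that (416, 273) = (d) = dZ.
(416, 273) = (13); d = 13

In the PID Z, (a, b) is generated by gcd(a, b). Compute gcd(416, 273) with the extended Euclidean algorithm, tracking rows (r, s, t) with s·416 + t·273 = r:
  row A: (416, 1, 0)   [1·416 + 0·273 = 416]
  row B: (273, 0, 1)   [0·416 + 1·273 = 273]
  416 = 1·273 + 143   → row C = row A − 1·row B = (143, 1, −1)   [check: 1·416 − 1·273 = 143]
  273 = 1·143 + 130   → row D = row B − 1·row C = (130, −1, 2)   [check: −1·416 + 2·273 = 130]
  143 = 1·130 + 13   → row E = row C − 1·row D = (13, 2, −3)   [check: 2·416 − 3·273 = 13]
  130 = 10·13 + 0   → remainder 0, stop. gcd = 13 (last nonzero row E).
So gcd(416, 273) = 13, with Bézout identity 2·416 − 3·273 = 13. Containment (⊇): the Bézout identity exhibits 13 as an element of (416, 273), giving (13) ⊆ (416, 273). Containment (⊆): since 13 | 416 and 13 | 273 (416 = 13·32, 273 = 13·21), every Z-linear combination of 416 and 273 is divisible by 13, so (416, 273) ⊆ (13). Therefore (416, 273) = (13), d = 13.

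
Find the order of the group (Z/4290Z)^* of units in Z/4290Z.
(Z/4290Z)^* consists of the classes a with gcd(a, 4290) = 1, so its order is φ(4290). φ is multiplicative, with φ(p^e) = p^e − p^(e−1). Factorise 4290 = 2 · 3 · 5 · 11 · 13. Then
  φ(4290) = (2 − 1) · (3 − 1) · (5 − 1) · (11 − 1) · (13 − 1) = 1 · 2 · 4 · 10 · 12 = 960.
Thus |(Z/4290Z)^*| = 960.

Final answer: |(Z/4290Z)^*| = 960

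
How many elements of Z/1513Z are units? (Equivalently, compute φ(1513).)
Z/1513Z has φ(1513) = 1408 units

An element a ∈ Z/1513Z is a unit iff gcd(a, 1513) = 1, so the number of units is φ(1513). φ is multiplicative, with φ(p^e) = p^e − p^(e−1). Factorise 1513 = 17 · 89. Then
  φ(1513) = (17 − 1) · (89 − 1) = 16 · 88 = 1408.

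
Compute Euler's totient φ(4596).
φ is multiplicative, with φ(p^e) = p^e − p^(e−1). Factorise 4596 = 2^2 · 3 · 383. Then
  φ(4596) = (2^2 − 2^1) · (3 − 1) · (383 − 1) = 2 · 2 · 382 = 1528.

Final answer: φ(4596) = 1528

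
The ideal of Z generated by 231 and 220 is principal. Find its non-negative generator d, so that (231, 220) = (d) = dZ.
(231, 220) = (11); d = 11

In the PID Z, (a, b) is generated by gcd(a, b). Compute gcd(231, 220) with the extended Euclidean algorithm, tracking rows (r, s, t) with s·231 + t·220 = r:
  row A: (231, 1, 0)   [1·231 + 0·220 = 231]
  row B: (220, 0, 1)   [0·231 + 1·220 = 220]
  231 = 1·220 + 11   → row C = row A − 1·row B = (11, 1, −1)   [check: 1·231 − 1·220 = 11]
  220 = 20·11 + 0   → remainder 0, stop. gcd = 11 (last nonzero row C).
So gcd(231, 220) = 11, with Bézout identity 1·231 − 1·220 = 11. Containment (⊇): the Bézout identity exhibits 11 as an element of (231, 220), giving (11) ⊆ (231, 220). Containment (⊆): since 11 | 231 and 11 | 220 (231 = 11·21, 220 = 11·20), every Z-linear combination of 231 and 220 is divisible by 11, so (231, 220) ⊆ (11). Therefore (231, 220) = (11), d = 11.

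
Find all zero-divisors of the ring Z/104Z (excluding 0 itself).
nonzero zero-divisors of Z/104Z = {2, 4, 6, 8, 10, 12, 13, 14, 16, 18, 20, 22, 24, 26, 28, 30, 32, 34, 36, 38, 39, 40, 42, 44, 46, 48, 50, 52, 54, 56, 58, 60, 62, 64, 65, 66, 68, 70, 72, 74, 76, 78, 80, 82, 84, 86, 88, 90, 91, 92, 94, 96, 98, 100, 102}

An element a ∈ Z/104Z (with a ≠ 0) is a zero-divisor iff gcd(a, 104) > 1 (because a is a unit precisely when gcd(a, n) = 1, and in Z/nZ every nonzero, non-unit element is a zero-divisor). Scan a = 1, ..., 103 and keep those with gcd(a, 104) > 1:
  gcd(2, 104) = 2, gcd(4, 104) = 4, gcd(6, 104) = 2, gcd(8, 104) = 8, gcd(10, 104) = 2, gcd(12, 104) = 4, gcd(13, 104) = 13, gcd(14, 104) = 2, gcd(16, 104) = 8, gcd(18, 104) = 2, gcd(20, 104) = 4, gcd(22, 104) = 2, gcd(24, 104) = 8, gcd(26, 104) = 26, gcd(28, 104) = 4, gcd(30, 104) = 2, gcd(32, 104) = 8, gcd(34, 104) = 2, gcd(36, 104) = 4, gcd(38, 104) = 2, gcd(39, 104) = 13, gcd(40, 104) = 8, gcd(42, 104) = 2, gcd(44, 104) = 4, gcd(46, 104) = 2, gcd(48, 104) = 8, gcd(50, 104) = 2, gcd(52, 104) = 52, gcd(54, 104) = 2, gcd(56, 104) = 8, gcd(58, 104) = 2, gcd(60, 104) = 4, gcd(62, 104) = 2, gcd(64, 104) = 8, gcd(65, 104) = 13, gcd(66, 104) = 2, gcd(68, 104) = 4, gcd(70, 104) = 2, gcd(72, 104) = 8, gcd(74, 104) = 2, gcd(76, 104) = 4, gcd(78, 104) = 26, gcd(80, 104) = 8, gcd(82, 104) = 2, gcd(84, 104) = 4, gcd(86, 104) = 2, gcd(88, 104) = 8, gcd(90, 104) = 2, gcd(91, 104) = 13, gcd(92, 104) = 4, gcd(94, 104) = 2, gcd(96, 104) = 8, gcd(98, 104) = 2, gcd(100, 104) = 4, gcd(102, 104) = 2.
All other a ∈ {1, ..., 103} have gcd(a, 104) = 1 and are units. So the nonzero zero-divisors are exactly the 55 values of a appearing in this scan.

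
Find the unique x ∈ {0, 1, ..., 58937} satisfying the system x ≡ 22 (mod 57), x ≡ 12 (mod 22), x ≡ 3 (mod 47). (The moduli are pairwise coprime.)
The moduli 57, 22, 47 are pairwise coprime, so by the CRT there is a unique solution mod 57·22·47 = 58938.
Solve by successive substitution. Start with x ≡ 22 (mod 57).
  Combine with x ≡ 12 (mod 22): write x = 22 + 57·t and require 22 + 57·t ≡ 12 (mod 22), i.e. 57·t ≡ 12 − 22 ≡ 12 (mod 22). Since 57^(−1) ≡ 17 (mod 22) (57 ≡ 13 (mod 22)), t ≡ 17·12 ≡ 6 (mod 22). So x ≡ 22 + 57·6 = 364 (mod 1254).
  Combine with x ≡ 3 (mod 47): write x = 364 + 1254·t and require 364 + 1254·t ≡ 3 (mod 47), i.e. 1254·t ≡ 3 − 364 ≡ 15 (mod 47). Since 1254^(−1) ≡ 25 (mod 47) (1254 ≡ 32 (mod 47)), t ≡ 25·15 ≡ 46 (mod 47). So x ≡ 364 + 1254·46 = 58048 (mod 58938).
Unique solution in [0, 58938): x = 58048.

Final answer: x ≡ 58048 (mod 58938); the representative in [0, 58938) is 58048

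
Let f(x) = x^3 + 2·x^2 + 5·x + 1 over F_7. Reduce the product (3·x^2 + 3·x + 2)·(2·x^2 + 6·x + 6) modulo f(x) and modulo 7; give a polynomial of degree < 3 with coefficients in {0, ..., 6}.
Multiply as integer polynomials: a · b = 6·x^4 + 24·x^3 + 40·x^2 + 30·x + 12. Reducing coefficients mod 7: a · b ≡ 6·x^4 + 3·x^3 + 5·x^2 + 2·x + 5. Now divide by f(x) = x^3 + 2·x^2 + 5·x + 1 in F_7[x], eliminating the leading term at each step:
  leading term 6·x^4: subtract (6·x)·f(x) = 6·x^4 + 5·x^3 + 2·x^2 + 6·x, leaving 5·x^3 + 3·x^2 + 3·x + 5 (coefficients mod 7)
  leading term 5·x^3: subtract (5)·f(x) = 5·x^3 + 3·x^2 + 4·x + 5, leaving 6·x (coefficients mod 7)
The degree is now < 3, so this is the remainder. Hence a · b ≡ 6·x in F_7[x]/(f).

Final answer: a · b ≡ 6·x (mod f(x))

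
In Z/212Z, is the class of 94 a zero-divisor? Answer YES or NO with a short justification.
YES

gcd(94, 212) = 2 > 1, so 94 is not a unit in Z/212Z. In Z/nZ every nonzero non-unit is a zero-divisor: explicitly, take b = 212/gcd = 106 ≠ 0 (mod 212); then 94·106 = 9964 = 47·212, i.e. 94·106 ≡ 0 (mod 212). So 94 is a zero-divisor.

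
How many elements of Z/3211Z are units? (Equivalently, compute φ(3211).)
Z/3211Z has φ(3211) = 2808 units

An element a ∈ Z/3211Z is a unit iff gcd(a, 3211) = 1, so the number of units is φ(3211). φ is multiplicative, with φ(p^e) = p^e − p^(e−1). Factorise 3211 = 13^2 · 19. Then
  φ(3211) = (13^2 − 13^1) · (19 − 1) = 156 · 18 = 2808.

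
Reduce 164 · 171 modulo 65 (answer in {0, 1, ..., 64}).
29

Reduce the factors first: 164 ≡ 34, 171 ≡ 41 (mod 65), so 164 · 171 ≡ 34 · 41 (mod 65). 34 · 41 = 1394. Dividing by 65: 1394 = 21·65 + 29. So (164 · 171) mod 65 = 29.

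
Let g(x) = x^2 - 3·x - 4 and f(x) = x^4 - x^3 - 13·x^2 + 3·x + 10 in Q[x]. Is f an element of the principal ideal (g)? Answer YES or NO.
NO

In Q[x] the ideal (g) consists of all multiples of g, so f ∈ (g) iff g | f, i.e. iff the remainder of f on division by g is 0. Divide f by g (g is monic, so eliminate the leading term of the running remainder at each step):
  leading term x^4: subtract (x^2)·g(x) = x^4 - 3·x^3 - 4·x^2, leaving 2·x^3 - 9·x^2 + 3·x + 10
  leading term 2·x^3: subtract (2·x)·g(x) = 2·x^3 - 6·x^2 - 8·x, leaving -3·x^2 + 11·x + 10
  leading term -3·x^2: subtract (-3)·g(x) = -3·x^2 + 9·x + 12, leaving 2·x - 2
The remainder r(x) = 2·x - 2 ≠ 0 (and deg r < deg g), so g ∤ f, i.e. f ∉ (g).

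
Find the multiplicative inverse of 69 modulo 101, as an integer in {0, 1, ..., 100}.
69^(−1) ≡ 41 (mod 101)

Apply the extended Euclidean algorithm to (101, 69), tracking rows (r, s, t) with s·101 + t·69 = r. Each division r_prev = q·r_cur + r_new produces the new row as (previous row) − q·(current row):
  row A: (101, 1, 0)   [1·101 + 0·69 = 101]
  row B: (69, 0, 1)   [0·101 + 1·69 = 69]
  101 = 1·69 + 32   → row C = row A − 1·row B = (32, 1, −1)   [check: 1·101 − 1·69 = 32]
  69 = 2·32 + 5   → row D = row B − 2·row C = (5, −2, 3)   [check: −2·101 + 3·69 = 5]
  32 = 6·5 + 2   → row E = row C − 6·row D = (2, 13, −19)   [check: 13·101 − 19·69 = 2]
  5 = 2·2 + 1   → row F = row D − 2·row E = (1, −28, 41)   [check: −28·101 + 41·69 = 1]
  2 = 2·1 + 0   → remainder 0, stop. gcd = 1 (last nonzero row F).
The gcd is 1, so 69 is invertible mod 101. The last nonzero row gives −28·101 + 41·69 = 1, so t = 41. So 69^(−1) ≡ 41 (mod 101). Verify: 69 · 41 = 2829 ≡ 1 (mod 101). ✓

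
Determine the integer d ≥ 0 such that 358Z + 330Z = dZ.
(358, 330) = (2); d = 2

In the PID Z, (a, b) is generated by gcd(a, b). Compute gcd(358, 330) with the extended Euclidean algorithm, tracking rows (r, s, t) with s·358 + t·330 = r:
  row A: (358, 1, 0)   [1·358 + 0·330 = 358]
  row B: (330, 0, 1)   [0·358 + 1·330 = 330]
  358 = 1·330 + 28   → row C = row A − 1·row B = (28, 1, −1)   [check: 1·358 − 1·330 = 28]
  330 = 11·28 + 22   → row D = row B − 11·row C = (22, −11, 12)   [check: −11·358 + 12·330 = 22]
  28 = 1·22 + 6   → row E = row C − 1·row D = (6, 12, −13)   [check: 12·358 − 13·330 = 6]
  22 = 3·6 + 4   → row F = row D − 3·row E = (4, −47, 51)   [check: −47·358 + 51·330 = 4]
  6 = 1·4 + 2   → row G = row E − 1·row F = (2, 59, −64)   [check: 59·358 − 64·330 = 2]
  4 = 2·2 + 0   → remainder 0, stop. gcd = 2 (last nonzero row G).
So gcd(358, 330) = 2, with Bézout identity 59·358 − 64·330 = 2. Containment (⊇): the Bézout identity exhibits 2 as an element of (358, 330), giving (2) ⊆ (358, 330). Containment (⊆): since 2 | 358 and 2 | 330 (358 = 2·179, 330 = 2·165), every Z-linear combination of 358 and 330 is divisible by 2, so (358, 330) ⊆ (2). Therefore (358, 330) = (2), d = 2.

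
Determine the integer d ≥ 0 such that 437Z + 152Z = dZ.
In the PID Z, (a, b) is generated by gcd(a, b). Compute gcd(437, 152) with the extended Euclidean algorithm, tracking rows (r, s, t) with s·437 + t·152 = r:
  row A: (437, 1, 0)   [1·437 + 0·152 = 437]
  row B: (152, 0, 1)   [0·437 + 1·152 = 152]
  437 = 2·152 + 133   → row C = row A − 2·row B = (133, 1, −2)   [check: 1·437 − 2·152 = 133]
  152 = 1·133 + 19   → row D = row B − 1·row C = (19, −1, 3)   [check: −1·437 + 3·152 = 19]
  133 = 7·19 + 0   → remainder 0, stop. gcd = 19 (last nonzero row D).
So gcd(437, 152) = 19, with Bézout identity −1·437 + 3·152 = 19. Containment (⊇): the Bézout identity exhibits 19 as an element of (437, 152), giving (19) ⊆ (437, 152). Containment (⊆): since 19 | 437 and 19 | 152 (437 = 19·23, 152 = 19·8), every Z-linear combination of 437 and 152 is divisible by 19, so (437, 152) ⊆ (19). Therefore (437, 152) = (19), d = 19.

Final answer: (437, 152) = (19); d = 19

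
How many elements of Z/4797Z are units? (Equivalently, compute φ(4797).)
Z/4797Z has φ(4797) = 2880 units

An element a ∈ Z/4797Z is a unit iff gcd(a, 4797) = 1, so the number of units is φ(4797). φ is multiplicative, with φ(p^e) = p^e − p^(e−1). Factorise 4797 = 3^2 · 13 · 41. Then
  φ(4797) = (3^2 − 3^1) · (13 − 1) · (41 − 1) = 6 · 12 · 40 = 2880.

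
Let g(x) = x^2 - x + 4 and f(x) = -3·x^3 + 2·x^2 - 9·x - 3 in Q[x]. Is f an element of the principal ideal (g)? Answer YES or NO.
In Q[x] the ideal (g) consists of all multiples of g, so f ∈ (g) iff g | f, i.e. iff the remainder of f on division by g is 0. Divide f by g (g is monic, so eliminate the leading term of the running remainder at each step):
  leading term -3·x^3: subtract (-3·x)·g(x) = -3·x^3 + 3·x^2 - 12·x, leaving -x^2 + 3·x - 3
  leading term -x^2: subtract (-1)·g(x) = -x^2 + x - 4, leaving 2·x + 1
The remainder r(x) = 2·x + 1 ≠ 0 (and deg r < deg g), so g ∤ f, i.e. f ∉ (g).

Final answer: NO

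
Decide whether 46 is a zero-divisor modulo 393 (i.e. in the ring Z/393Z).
NO

gcd(46, 393) = 1, so 46 is a unit in Z/393Z (it has a multiplicative inverse). A unit cannot be a zero-divisor: if 46·b ≡ 0 then multiplying both sides by 46^(−1) gives b ≡ 0. So 46 is not a zero-divisor.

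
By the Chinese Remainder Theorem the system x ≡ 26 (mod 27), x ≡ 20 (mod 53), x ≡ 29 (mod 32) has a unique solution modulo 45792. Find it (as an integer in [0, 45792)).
x ≡ 24029 (mod 45792); the representative in [0, 45792) is 24029

The moduli 27, 53, 32 are pairwise coprime, so by the CRT there is a unique solution mod 27·53·32 = 45792.
Solve by successive substitution. Start with x ≡ 26 (mod 27).
  Combine with x ≡ 20 (mod 53): write x = 26 + 27·t and require 26 + 27·t ≡ 20 (mod 53), i.e. 27·t ≡ 20 − 26 ≡ 47 (mod 53). Since 27^(−1) ≡ 2 (mod 53), t ≡ 2·47 ≡ 41 (mod 53). So x ≡ 26 + 27·41 = 1133 (mod 1431).
  Combine with x ≡ 29 (mod 32): write x = 1133 + 1431·t and require 1133 + 1431·t ≡ 29 (mod 32), i.e. 1431·t ≡ 29 − 1133 ≡ 16 (mod 32). Since 1431^(−1) ≡ 7 (mod 32) (1431 ≡ 23 (mod 32)), t ≡ 7·16 ≡ 16 (mod 32). So x ≡ 1133 + 1431·16 = 24029 (mod 45792).
Unique solution in [0, 45792): x = 24029.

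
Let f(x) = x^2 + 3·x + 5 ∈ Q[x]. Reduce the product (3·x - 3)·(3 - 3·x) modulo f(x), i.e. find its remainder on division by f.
a · b ≡ 45·x + 36 (mod f(x))

First multiply in Q[x] without reducing: a · b = -9·x^2 + 18·x - 9. Now divide by f(x) = x^2 + 3·x + 5, eliminating the leading term at each step:
  leading term -9·x^2: subtract (-9)·f(x) = -9·x^2 - 27·x - 45, leaving 45·x + 36
The degree is now < 2, so this is the remainder. Hence a · b ≡ 45·x + 36 in Q[x]/(f).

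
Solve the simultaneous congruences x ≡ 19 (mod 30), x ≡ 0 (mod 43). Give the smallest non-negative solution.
x ≡ 559 (mod 1290); the representative in [0, 1290) is 559

The moduli 30, 43 are pairwise coprime, so by the CRT there is a unique solution mod 30·43 = 1290.
Solve by successive substitution. Start with x ≡ 19 (mod 30).
  Combine with x ≡ 0 (mod 43): write x = 19 + 30·t and require 19 + 30·t ≡ 0 (mod 43), i.e. 30·t ≡ 0 − 19 ≡ 24 (mod 43). Since 30^(−1) ≡ 33 (mod 43), t ≡ 33·24 ≡ 18 (mod 43). So x ≡ 19 + 30·18 = 559 (mod 1290).
Unique solution in [0, 1290): x = 559.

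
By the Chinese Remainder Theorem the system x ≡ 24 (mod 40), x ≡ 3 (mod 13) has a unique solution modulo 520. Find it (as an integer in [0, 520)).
x ≡ 224 (mod 520); the representative in [0, 520) is 224

The moduli 40, 13 are pairwise coprime, so by the CRT there is a unique solution mod 40·13 = 520.
Solve by successive substitution. Start with x ≡ 24 (mod 40).
  Combine with x ≡ 3 (mod 13): write x = 24 + 40·t and require 24 + 40·t ≡ 3 (mod 13), i.e. 40·t ≡ 3 − 24 ≡ 5 (mod 13). Since 40^(−1) ≡ 1 (mod 13) (40 ≡ 1 (mod 13)), t ≡ 1·5 ≡ 5 (mod 13). So x ≡ 24 + 40·5 = 224 (mod 520).
Unique solution in [0, 520): x = 224.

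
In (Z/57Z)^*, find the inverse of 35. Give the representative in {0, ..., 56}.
Apply the extended Euclidean algorithm to (57, 35), tracking rows (r, s, t) with s·57 + t·35 = r. Each division r_prev = q·r_cur + r_new produces the new row as (previous row) − q·(current row):
  row A: (57, 1, 0)   [1·57 + 0·35 = 57]
  row B: (35, 0, 1)   [0·57 + 1·35 = 35]
  57 = 1·35 + 22   → row C = row A − 1·row B = (22, 1, −1)   [check: 1·57 − 1·35 = 22]
  35 = 1·22 + 13   → row D = row B − 1·row C = (13, −1, 2)   [check: −1·57 + 2·35 = 13]
  22 = 1·13 + 9   → row E = row C − 1·row D = (9, 2, −3)   [check: 2·57 − 3·35 = 9]
  13 = 1·9 + 4   → row F = row D − 1·row E = (4, −3, 5)   [check: −3·57 + 5·35 = 4]
  9 = 2·4 + 1   → row G = row E − 2·row F = (1, 8, −13)   [check: 8·57 − 13·35 = 1]
  4 = 4·1 + 0   → remainder 0, stop. gcd = 1 (last nonzero row G).
The gcd is 1, so 35 is invertible mod 57. The last nonzero row gives 8·57 − 13·35 = 1, so t = −13. So 35^(−1) ≡ −13 ≡ 44 (mod 57). Verify: 35 · 44 = 1540 ≡ 1 (mod 57). ✓

Final answer: 35^(−1) ≡ 44 (mod 57)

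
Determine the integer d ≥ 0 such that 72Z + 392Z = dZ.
(72, 392) = (8); d = 8

In the PID Z, (a, b) is generated by gcd(a, b). Compute gcd(392, 72) with the extended Euclidean algorithm, tracking rows (r, s, t) with s·392 + t·72 = r:
  row A: (392, 1, 0)   [1·392 + 0·72 = 392]
  row B: (72, 0, 1)   [0·392 + 1·72 = 72]
  392 = 5·72 + 32   → row C = row A − 5·row B = (32, 1, −5)   [check: 1·392 − 5·72 = 32]
  72 = 2·32 + 8   → row D = row B − 2·row C = (8, −2, 11)   [check: −2·392 + 11·72 = 8]
  32 = 4·8 + 0   → remainder 0, stop. gcd = 8 (last nonzero row D).
So gcd(72, 392) = 8, with Bézout identity −2·392 + 11·72 = 8. Containment (⊇): the Bézout identity exhibits 8 as an element of (72, 392), giving (8) ⊆ (72, 392). Containment (⊆): since 8 | 72 and 8 | 392 (72 = 8·9, 392 = 8·49), every Z-linear combination of 72 and 392 is divisible by 8, so (72, 392) ⊆ (8). Therefore (72, 392) = (8), d = 8.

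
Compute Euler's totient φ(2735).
φ(2735) = 2184

φ is multiplicative, with φ(p^e) = p^e − p^(e−1). Factorise 2735 = 5 · 547. Then
  φ(2735) = (5 − 1) · (547 − 1) = 4 · 546 = 2184.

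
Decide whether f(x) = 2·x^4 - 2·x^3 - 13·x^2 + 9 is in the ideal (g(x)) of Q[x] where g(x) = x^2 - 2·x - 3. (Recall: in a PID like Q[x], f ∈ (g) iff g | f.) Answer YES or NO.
YES

In Q[x] the ideal (g) consists of all multiples of g, so f ∈ (g) iff g | f, i.e. iff the remainder of f on division by g is 0. Divide f by g (g is monic, so eliminate the leading term of the running remainder at each step):
  leading term 2·x^4: subtract (2·x^2)·g(x) = 2·x^4 - 4·x^3 - 6·x^2, leaving 2·x^3 - 7·x^2 + 9
  leading term 2·x^3: subtract (2·x)·g(x) = 2·x^3 - 4·x^2 - 6·x, leaving -3·x^2 + 6·x + 9
  leading term -3·x^2: subtract (-3)·g(x) = -3·x^2 + 6·x + 9, leaving 0
The remainder is 0, so f(x) = g(x) · h(x) with h(x) = 2·x^2 + 2·x - 3. Hence g | f, i.e. f ∈ (g).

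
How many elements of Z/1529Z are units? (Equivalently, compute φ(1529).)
Z/1529Z has φ(1529) = 1380 units

An element a ∈ Z/1529Z is a unit iff gcd(a, 1529) = 1, so the number of units is φ(1529). φ is multiplicative, with φ(p^e) = p^e − p^(e−1). Factorise 1529 = 11 · 139. Then
  φ(1529) = (11 − 1) · (139 − 1) = 10 · 138 = 1380.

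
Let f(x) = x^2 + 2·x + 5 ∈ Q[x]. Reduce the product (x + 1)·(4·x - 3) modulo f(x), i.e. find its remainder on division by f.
First multiply in Q[x] without reducing: a · b = 4·x^2 + x - 3. Now divide by f(x) = x^2 + 2·x + 5, eliminating the leading term at each step:
  leading term 4·x^2: subtract (4)·f(x) = 4·x^2 + 8·x + 20, leaving -7·x - 23
The degree is now < 2, so this is the remainder. Hence a · b ≡ -7·x - 23 in Q[x]/(f).

Final answer: a · b ≡ -7·x - 23 (mod f(x))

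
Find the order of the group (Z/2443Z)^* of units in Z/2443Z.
|(Z/2443Z)^*| = 2088

(Z/2443Z)^* consists of the classes a with gcd(a, 2443) = 1, so its order is φ(2443). φ is multiplicative, with φ(p^e) = p^e − p^(e−1). Factorise 2443 = 7 · 349. Then
  φ(2443) = (7 − 1) · (349 − 1) = 6 · 348 = 2088.
Thus |(Z/2443Z)^*| = 2088.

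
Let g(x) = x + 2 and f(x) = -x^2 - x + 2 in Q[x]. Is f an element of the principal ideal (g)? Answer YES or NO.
In Q[x] the ideal (g) consists of all multiples of g, so f ∈ (g) iff g | f, i.e. iff the remainder of f on division by g is 0. Divide f by g (g is monic, so eliminate the leading term of the running remainder at each step):
  leading term -x^2: subtract (-x)·g(x) = -x^2 - 2·x, leaving x + 2
  leading term x: subtract (1)·g(x) = x + 2, leaving 0
The remainder is 0, so f(x) = g(x) · h(x) with h(x) = 1 - x. Hence g | f, i.e. f ∈ (g).

Final answer: YES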